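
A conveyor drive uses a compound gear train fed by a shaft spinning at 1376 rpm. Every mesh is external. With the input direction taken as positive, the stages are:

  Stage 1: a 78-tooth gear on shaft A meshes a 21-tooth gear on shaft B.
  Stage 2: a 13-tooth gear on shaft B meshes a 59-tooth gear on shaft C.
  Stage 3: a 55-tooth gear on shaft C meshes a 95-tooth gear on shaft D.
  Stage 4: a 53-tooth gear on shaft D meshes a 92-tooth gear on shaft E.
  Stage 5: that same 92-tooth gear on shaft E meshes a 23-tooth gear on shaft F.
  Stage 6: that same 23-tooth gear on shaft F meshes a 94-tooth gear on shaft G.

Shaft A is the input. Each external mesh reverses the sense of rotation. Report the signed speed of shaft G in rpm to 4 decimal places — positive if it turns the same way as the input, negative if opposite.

+367.5972 rpm (same as input, |ω| = 367.5972 rpm)

Stage 1 [78T→21T]: ω = 1376.0000×78/21 = 5110.8571 rpm, dir flips to −; running = −5110.8571
Stage 2 [13T→59T]: ω = 5110.8571×13/59 = 1126.1211 rpm, dir flips to +; running = +1126.1211
Stage 3 [55T→95T]: ω = 1126.1211×55/95 = 651.9648 rpm, dir flips to −; running = −651.9648
Stage 4 [53T→92T]: ω = 651.9648×53/92 = 375.5884 rpm, dir flips to +; running = +375.5884
Stage 5 [92T→23T]: ω = 375.5884×92/23 = 1502.3537 rpm, dir flips to −; running = −1502.3537
Stage 6 [23T→94T]: ω = 1502.3537×23/94 = 367.5972 rpm, dir flips to +; running = +367.5972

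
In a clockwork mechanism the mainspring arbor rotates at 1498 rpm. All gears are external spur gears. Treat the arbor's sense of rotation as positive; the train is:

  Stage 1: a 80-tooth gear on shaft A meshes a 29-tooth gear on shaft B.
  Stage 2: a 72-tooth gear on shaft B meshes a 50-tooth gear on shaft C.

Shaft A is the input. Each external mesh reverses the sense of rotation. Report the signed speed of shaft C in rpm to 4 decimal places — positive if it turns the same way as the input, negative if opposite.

Stage 1 [80T→29T]: ω = 1498.0000×80/29 = 4132.4138 rpm, dir flips to −; running = −4132.4138
Stage 2 [72T→50T]: ω = 4132.4138×72/50 = 5950.6759 rpm, dir flips to +; running = +5950.6759

+5950.6759 rpm (same as input, |ω| = 5950.6759 rpm)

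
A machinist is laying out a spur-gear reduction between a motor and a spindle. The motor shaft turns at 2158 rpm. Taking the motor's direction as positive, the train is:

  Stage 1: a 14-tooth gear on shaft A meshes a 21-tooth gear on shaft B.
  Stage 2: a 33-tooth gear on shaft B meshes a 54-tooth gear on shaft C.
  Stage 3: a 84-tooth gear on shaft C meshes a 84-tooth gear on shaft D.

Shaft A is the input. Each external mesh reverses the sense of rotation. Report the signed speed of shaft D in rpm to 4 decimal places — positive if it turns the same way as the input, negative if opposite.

Stage 1 [14T→21T]: ω = 2158.0000×14/21 = 1438.6667 rpm, dir flips to −; running = −1438.6667
Stage 2 [33T→54T]: ω = 1438.6667×33/54 = 879.1852 rpm, dir flips to +; running = +879.1852
Stage 3 [84T→84T]: ω = 879.1852×84/84 = 879.1852 rpm, dir flips to −; running = −879.1852

-879.1852 rpm (opposite to input, |ω| = 879.1852 rpm)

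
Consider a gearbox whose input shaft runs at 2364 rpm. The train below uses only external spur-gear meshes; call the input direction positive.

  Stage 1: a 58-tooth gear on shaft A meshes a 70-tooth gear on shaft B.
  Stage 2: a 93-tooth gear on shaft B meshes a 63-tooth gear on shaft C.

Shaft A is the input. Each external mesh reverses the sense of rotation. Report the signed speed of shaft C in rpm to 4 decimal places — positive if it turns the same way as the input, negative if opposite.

+2891.4776 rpm (same as input, |ω| = 2891.4776 rpm)

Stage 1 [58T→70T]: ω = 2364.0000×58/70 = 1958.7429 rpm, dir flips to −; running = −1958.7429
Stage 2 [93T→63T]: ω = 1958.7429×93/63 = 2891.4776 rpm, dir flips to +; running = +2891.4776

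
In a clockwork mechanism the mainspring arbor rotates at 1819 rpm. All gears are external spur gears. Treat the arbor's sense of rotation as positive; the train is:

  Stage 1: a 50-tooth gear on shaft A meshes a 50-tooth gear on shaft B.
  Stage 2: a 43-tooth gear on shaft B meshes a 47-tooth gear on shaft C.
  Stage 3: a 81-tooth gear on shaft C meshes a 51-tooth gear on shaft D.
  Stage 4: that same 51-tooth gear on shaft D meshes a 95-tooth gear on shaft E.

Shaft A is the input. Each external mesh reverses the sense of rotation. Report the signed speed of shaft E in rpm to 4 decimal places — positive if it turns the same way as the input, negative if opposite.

+1418.9422 rpm (same as input, |ω| = 1418.9422 rpm)

Stage 1 [50T→50T]: ω = 1819.0000×50/50 = 1819.0000 rpm, dir flips to −; running = −1819.0000
Stage 2 [43T→47T]: ω = 1819.0000×43/47 = 1664.1915 rpm, dir flips to +; running = +1664.1915
Stage 3 [81T→51T]: ω = 1664.1915×81/51 = 2643.1277 rpm, dir flips to −; running = −2643.1277
Stage 4 [51T→95T]: ω = 2643.1277×51/95 = 1418.9422 rpm, dir flips to +; running = +1418.9422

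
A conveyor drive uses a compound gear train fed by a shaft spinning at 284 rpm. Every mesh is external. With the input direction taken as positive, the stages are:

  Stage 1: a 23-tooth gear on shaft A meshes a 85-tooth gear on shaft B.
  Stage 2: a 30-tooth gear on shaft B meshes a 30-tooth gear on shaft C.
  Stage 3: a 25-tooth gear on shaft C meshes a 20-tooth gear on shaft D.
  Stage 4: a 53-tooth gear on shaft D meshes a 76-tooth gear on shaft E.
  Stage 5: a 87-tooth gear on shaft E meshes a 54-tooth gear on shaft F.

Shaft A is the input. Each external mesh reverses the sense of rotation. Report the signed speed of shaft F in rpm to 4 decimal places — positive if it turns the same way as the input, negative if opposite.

-107.9257 rpm (opposite to input, |ω| = 107.9257 rpm)

Stage 1 [23T→85T]: ω = 284.0000×23/85 = 76.8471 rpm, dir flips to −; running = −76.8471
Stage 2 [30T→30T]: ω = 76.8471×30/30 = 76.8471 rpm, dir flips to +; running = +76.8471
Stage 3 [25T→20T]: ω = 76.8471×25/20 = 96.0588 rpm, dir flips to −; running = −96.0588
Stage 4 [53T→76T]: ω = 96.0588×53/76 = 66.9884 rpm, dir flips to +; running = +66.9884
Stage 5 [87T→54T]: ω = 66.9884×87/54 = 107.9257 rpm, dir flips to −; running = −107.9257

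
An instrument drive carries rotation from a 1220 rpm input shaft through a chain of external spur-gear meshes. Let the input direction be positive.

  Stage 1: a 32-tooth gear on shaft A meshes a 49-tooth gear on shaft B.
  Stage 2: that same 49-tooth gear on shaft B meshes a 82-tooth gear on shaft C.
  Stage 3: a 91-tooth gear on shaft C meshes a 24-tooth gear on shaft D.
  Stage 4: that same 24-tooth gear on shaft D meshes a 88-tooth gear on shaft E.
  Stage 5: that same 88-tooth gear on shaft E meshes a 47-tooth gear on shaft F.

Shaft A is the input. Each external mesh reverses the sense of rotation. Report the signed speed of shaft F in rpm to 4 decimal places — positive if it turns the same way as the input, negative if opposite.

-921.8059 rpm (opposite to input, |ω| = 921.8059 rpm)

Stage 1 [32T→49T]: ω = 1220.0000×32/49 = 796.7347 rpm, dir flips to −; running = −796.7347
Stage 2 [49T→82T]: ω = 796.7347×49/82 = 476.0976 rpm, dir flips to +; running = +476.0976
Stage 3 [91T→24T]: ω = 476.0976×91/24 = 1805.2033 rpm, dir flips to −; running = −1805.2033
Stage 4 [24T→88T]: ω = 1805.2033×24/88 = 492.3282 rpm, dir flips to +; running = +492.3282
Stage 5 [88T→47T]: ω = 492.3282×88/47 = 921.8059 rpm, dir flips to −; running = −921.8059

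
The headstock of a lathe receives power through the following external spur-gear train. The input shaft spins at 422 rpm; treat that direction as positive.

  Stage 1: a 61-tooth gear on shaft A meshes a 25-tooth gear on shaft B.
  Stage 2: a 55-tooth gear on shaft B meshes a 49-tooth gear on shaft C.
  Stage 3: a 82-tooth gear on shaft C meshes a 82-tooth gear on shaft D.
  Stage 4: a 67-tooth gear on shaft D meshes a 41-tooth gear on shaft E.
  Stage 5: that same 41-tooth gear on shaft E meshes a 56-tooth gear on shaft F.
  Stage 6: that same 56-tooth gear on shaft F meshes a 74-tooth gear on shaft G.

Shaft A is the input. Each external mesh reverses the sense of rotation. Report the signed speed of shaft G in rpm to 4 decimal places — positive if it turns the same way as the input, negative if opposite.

Stage 1 [61T→25T]: ω = 422.0000×61/25 = 1029.6800 rpm, dir flips to −; running = −1029.6800
Stage 2 [55T→49T]: ω = 1029.6800×55/49 = 1155.7633 rpm, dir flips to +; running = +1155.7633
Stage 3 [82T→82T]: ω = 1155.7633×82/82 = 1155.7633 rpm, dir flips to −; running = −1155.7633
Stage 4 [67T→41T]: ω = 1155.7633×67/41 = 1888.6863 rpm, dir flips to +; running = +1888.6863
Stage 5 [41T→56T]: ω = 1888.6863×41/56 = 1382.7882 rpm, dir flips to −; running = −1382.7882
Stage 6 [56T→74T]: ω = 1382.7882×56/74 = 1046.4343 rpm, dir flips to +; running = +1046.4343

+1046.4343 rpm (same as input, |ω| = 1046.4343 rpm)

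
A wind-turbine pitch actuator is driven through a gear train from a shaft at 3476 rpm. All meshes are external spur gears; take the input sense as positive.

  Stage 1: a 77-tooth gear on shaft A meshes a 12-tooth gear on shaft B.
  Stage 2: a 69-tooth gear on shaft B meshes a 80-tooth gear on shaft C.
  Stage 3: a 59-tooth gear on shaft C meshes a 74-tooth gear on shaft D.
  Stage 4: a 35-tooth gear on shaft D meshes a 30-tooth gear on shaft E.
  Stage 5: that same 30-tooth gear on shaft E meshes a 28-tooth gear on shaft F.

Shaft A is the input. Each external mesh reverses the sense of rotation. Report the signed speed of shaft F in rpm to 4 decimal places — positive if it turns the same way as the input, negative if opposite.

Stage 1 [77T→12T]: ω = 3476.0000×77/12 = 22304.3333 rpm, dir flips to −; running = −22304.3333
Stage 2 [69T→80T]: ω = 22304.3333×69/80 = 19237.4875 rpm, dir flips to +; running = +19237.4875
Stage 3 [59T→74T]: ω = 19237.4875×59/74 = 15337.9968 rpm, dir flips to −; running = −15337.9968
Stage 4 [35T→30T]: ω = 15337.9968×35/30 = 17894.3296 rpm, dir flips to +; running = +17894.3296
Stage 5 [30T→28T]: ω = 17894.3296×30/28 = 19172.4960 rpm, dir flips to −; running = −19172.4960

-19172.4960 rpm (opposite to input, |ω| = 19172.4960 rpm)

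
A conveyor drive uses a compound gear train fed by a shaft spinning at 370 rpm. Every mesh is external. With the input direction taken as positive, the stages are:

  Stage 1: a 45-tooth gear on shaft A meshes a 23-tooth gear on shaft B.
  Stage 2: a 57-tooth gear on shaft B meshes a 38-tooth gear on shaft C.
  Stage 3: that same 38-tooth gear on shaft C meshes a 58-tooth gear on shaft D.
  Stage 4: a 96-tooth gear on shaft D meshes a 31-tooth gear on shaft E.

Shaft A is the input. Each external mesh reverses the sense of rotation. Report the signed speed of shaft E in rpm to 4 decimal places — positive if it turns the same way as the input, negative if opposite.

Stage 1 [45T→23T]: ω = 370.0000×45/23 = 723.9130 rpm, dir flips to −; running = −723.9130
Stage 2 [57T→38T]: ω = 723.9130×57/38 = 1085.8696 rpm, dir flips to +; running = +1085.8696
Stage 3 [38T→58T]: ω = 1085.8696×38/58 = 711.4318 rpm, dir flips to −; running = −711.4318
Stage 4 [96T→31T]: ω = 711.4318×96/31 = 2203.1436 rpm, dir flips to +; running = +2203.1436

+2203.1436 rpm (same as input, |ω| = 2203.1436 rpm)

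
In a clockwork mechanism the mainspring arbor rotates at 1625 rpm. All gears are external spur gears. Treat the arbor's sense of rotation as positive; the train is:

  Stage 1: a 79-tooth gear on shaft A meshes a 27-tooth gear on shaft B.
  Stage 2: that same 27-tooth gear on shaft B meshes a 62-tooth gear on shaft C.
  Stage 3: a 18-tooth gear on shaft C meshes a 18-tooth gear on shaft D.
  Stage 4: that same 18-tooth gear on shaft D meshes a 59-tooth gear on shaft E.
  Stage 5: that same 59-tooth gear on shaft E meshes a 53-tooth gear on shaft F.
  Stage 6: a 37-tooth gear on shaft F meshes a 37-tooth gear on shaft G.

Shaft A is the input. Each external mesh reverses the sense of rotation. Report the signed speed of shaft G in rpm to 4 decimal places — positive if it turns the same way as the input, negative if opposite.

Stage 1 [79T→27T]: ω = 1625.0000×79/27 = 4754.6296 rpm, dir flips to −; running = −4754.6296
Stage 2 [27T→62T]: ω = 4754.6296×27/62 = 2070.5645 rpm, dir flips to +; running = +2070.5645
Stage 3 [18T→18T]: ω = 2070.5645×18/18 = 2070.5645 rpm, dir flips to −; running = −2070.5645
Stage 4 [18T→59T]: ω = 2070.5645×18/59 = 631.6976 rpm, dir flips to +; running = +631.6976
Stage 5 [59T→53T]: ω = 631.6976×59/53 = 703.2106 rpm, dir flips to −; running = −703.2106
Stage 6 [37T→37T]: ω = 703.2106×37/37 = 703.2106 rpm, dir flips to +; running = +703.2106

+703.2106 rpm (same as input, |ω| = 703.2106 rpm)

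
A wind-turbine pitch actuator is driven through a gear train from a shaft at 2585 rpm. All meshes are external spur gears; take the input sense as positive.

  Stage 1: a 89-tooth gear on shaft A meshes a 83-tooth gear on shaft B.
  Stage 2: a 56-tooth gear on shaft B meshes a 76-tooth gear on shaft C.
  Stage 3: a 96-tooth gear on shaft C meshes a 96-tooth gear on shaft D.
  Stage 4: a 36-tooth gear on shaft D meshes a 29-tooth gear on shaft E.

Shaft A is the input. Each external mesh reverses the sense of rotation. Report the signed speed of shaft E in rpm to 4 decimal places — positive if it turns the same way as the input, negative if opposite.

+2535.4287 rpm (same as input, |ω| = 2535.4287 rpm)

Stage 1 [89T→83T]: ω = 2585.0000×89/83 = 2771.8675 rpm, dir flips to −; running = −2771.8675
Stage 2 [56T→76T]: ω = 2771.8675×56/76 = 2042.4287 rpm, dir flips to +; running = +2042.4287
Stage 3 [96T→96T]: ω = 2042.4287×96/96 = 2042.4287 rpm, dir flips to −; running = −2042.4287
Stage 4 [36T→29T]: ω = 2042.4287×36/29 = 2535.4287 rpm, dir flips to +; running = +2535.4287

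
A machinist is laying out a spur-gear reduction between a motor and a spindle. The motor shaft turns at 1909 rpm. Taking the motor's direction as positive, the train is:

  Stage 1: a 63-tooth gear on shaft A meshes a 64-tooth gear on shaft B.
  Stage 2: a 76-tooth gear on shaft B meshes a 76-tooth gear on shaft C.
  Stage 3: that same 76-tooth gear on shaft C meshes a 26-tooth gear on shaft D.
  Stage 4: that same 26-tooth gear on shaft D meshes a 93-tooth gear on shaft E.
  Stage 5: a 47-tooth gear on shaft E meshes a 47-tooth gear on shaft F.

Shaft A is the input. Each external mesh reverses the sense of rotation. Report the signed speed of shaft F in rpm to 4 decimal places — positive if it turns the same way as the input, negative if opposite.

Stage 1 [63T→64T]: ω = 1909.0000×63/64 = 1879.1719 rpm, dir flips to −; running = −1879.1719
Stage 2 [76T→76T]: ω = 1879.1719×76/76 = 1879.1719 rpm, dir flips to +; running = +1879.1719
Stage 3 [76T→26T]: ω = 1879.1719×76/26 = 5492.9639 rpm, dir flips to −; running = −5492.9639
Stage 4 [26T→93T]: ω = 5492.9639×26/93 = 1535.6673 rpm, dir flips to +; running = +1535.6673
Stage 5 [47T→47T]: ω = 1535.6673×47/47 = 1535.6673 rpm, dir flips to −; running = −1535.6673

-1535.6673 rpm (opposite to input, |ω| = 1535.6673 rpm)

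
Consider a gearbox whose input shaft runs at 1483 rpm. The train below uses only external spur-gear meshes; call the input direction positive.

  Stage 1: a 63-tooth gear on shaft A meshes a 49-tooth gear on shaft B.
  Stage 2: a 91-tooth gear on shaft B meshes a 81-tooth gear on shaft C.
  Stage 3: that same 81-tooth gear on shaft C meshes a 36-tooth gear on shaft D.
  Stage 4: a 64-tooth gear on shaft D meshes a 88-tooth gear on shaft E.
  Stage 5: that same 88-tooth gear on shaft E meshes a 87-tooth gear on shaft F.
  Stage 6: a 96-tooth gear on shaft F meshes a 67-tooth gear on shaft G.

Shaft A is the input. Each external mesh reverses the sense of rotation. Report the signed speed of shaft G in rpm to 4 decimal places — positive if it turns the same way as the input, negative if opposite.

+5080.2100 rpm (same as input, |ω| = 5080.2100 rpm)

Stage 1 [63T→49T]: ω = 1483.0000×63/49 = 1906.7143 rpm, dir flips to −; running = −1906.7143
Stage 2 [91T→81T]: ω = 1906.7143×91/81 = 2142.1111 rpm, dir flips to +; running = +2142.1111
Stage 3 [81T→36T]: ω = 2142.1111×81/36 = 4819.7500 rpm, dir flips to −; running = −4819.7500
Stage 4 [64T→88T]: ω = 4819.7500×64/88 = 3505.2727 rpm, dir flips to +; running = +3505.2727
Stage 5 [88T→87T]: ω = 3505.2727×88/87 = 3545.5632 rpm, dir flips to −; running = −3545.5632
Stage 6 [96T→67T]: ω = 3545.5632×96/67 = 5080.2100 rpm, dir flips to +; running = +5080.2100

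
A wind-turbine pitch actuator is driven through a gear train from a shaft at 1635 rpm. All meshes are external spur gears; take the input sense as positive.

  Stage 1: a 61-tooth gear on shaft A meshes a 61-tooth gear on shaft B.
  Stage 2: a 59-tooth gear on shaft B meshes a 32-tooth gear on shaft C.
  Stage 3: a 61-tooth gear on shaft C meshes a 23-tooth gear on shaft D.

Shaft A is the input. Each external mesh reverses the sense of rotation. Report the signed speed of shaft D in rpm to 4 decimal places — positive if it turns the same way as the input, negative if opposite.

Stage 1 [61T→61T]: ω = 1635.0000×61/61 = 1635.0000 rpm, dir flips to −; running = −1635.0000
Stage 2 [59T→32T]: ω = 1635.0000×59/32 = 3014.5312 rpm, dir flips to +; running = +3014.5312
Stage 3 [61T→23T]: ω = 3014.5312×61/23 = 7995.0611 rpm, dir flips to −; running = −7995.0611

-7995.0611 rpm (opposite to input, |ω| = 7995.0611 rpm)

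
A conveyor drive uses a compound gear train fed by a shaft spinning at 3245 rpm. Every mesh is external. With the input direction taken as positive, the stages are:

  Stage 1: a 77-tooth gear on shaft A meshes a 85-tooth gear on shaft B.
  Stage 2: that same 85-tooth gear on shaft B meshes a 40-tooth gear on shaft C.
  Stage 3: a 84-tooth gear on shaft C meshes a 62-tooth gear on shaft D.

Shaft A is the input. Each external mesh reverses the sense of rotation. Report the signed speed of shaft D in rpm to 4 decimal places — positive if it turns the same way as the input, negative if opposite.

-8463.1694 rpm (opposite to input, |ω| = 8463.1694 rpm)

Stage 1 [77T→85T]: ω = 3245.0000×77/85 = 2939.5882 rpm, dir flips to −; running = −2939.5882
Stage 2 [85T→40T]: ω = 2939.5882×85/40 = 6246.6250 rpm, dir flips to +; running = +6246.6250
Stage 3 [84T→62T]: ω = 6246.6250×84/62 = 8463.1694 rpm, dir flips to −; running = −8463.1694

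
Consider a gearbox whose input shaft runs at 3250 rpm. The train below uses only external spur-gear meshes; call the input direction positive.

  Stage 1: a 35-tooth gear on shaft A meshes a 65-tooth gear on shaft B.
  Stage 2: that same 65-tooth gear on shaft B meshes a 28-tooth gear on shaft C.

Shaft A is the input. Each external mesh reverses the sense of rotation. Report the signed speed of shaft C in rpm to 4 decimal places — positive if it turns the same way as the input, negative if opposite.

+4062.5000 rpm (same as input, |ω| = 4062.5000 rpm)

Stage 1 [35T→65T]: ω = 3250.0000×35/65 = 1750.0000 rpm, dir flips to −; running = −1750.0000
Stage 2 [65T→28T]: ω = 1750.0000×65/28 = 4062.5000 rpm, dir flips to +; running = +4062.5000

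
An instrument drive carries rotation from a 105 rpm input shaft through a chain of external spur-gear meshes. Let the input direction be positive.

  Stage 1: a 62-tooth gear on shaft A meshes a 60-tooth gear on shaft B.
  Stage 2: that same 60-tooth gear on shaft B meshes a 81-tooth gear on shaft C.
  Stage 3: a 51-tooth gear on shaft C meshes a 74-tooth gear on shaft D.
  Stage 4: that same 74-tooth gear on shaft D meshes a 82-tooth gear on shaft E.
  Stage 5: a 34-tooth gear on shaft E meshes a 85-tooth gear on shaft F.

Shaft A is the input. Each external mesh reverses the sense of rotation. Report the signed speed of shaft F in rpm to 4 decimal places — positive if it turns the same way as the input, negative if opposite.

Stage 1 [62T→60T]: ω = 105.0000×62/60 = 108.5000 rpm, dir flips to −; running = −108.5000
Stage 2 [60T→81T]: ω = 108.5000×60/81 = 80.3704 rpm, dir flips to +; running = +80.3704
Stage 3 [51T→74T]: ω = 80.3704×51/74 = 55.3904 rpm, dir flips to −; running = −55.3904
Stage 4 [74T→82T]: ω = 55.3904×74/82 = 49.9864 rpm, dir flips to +; running = +49.9864
Stage 5 [34T→85T]: ω = 49.9864×34/85 = 19.9946 rpm, dir flips to −; running = −19.9946

-19.9946 rpm (opposite to input, |ω| = 19.9946 rpm)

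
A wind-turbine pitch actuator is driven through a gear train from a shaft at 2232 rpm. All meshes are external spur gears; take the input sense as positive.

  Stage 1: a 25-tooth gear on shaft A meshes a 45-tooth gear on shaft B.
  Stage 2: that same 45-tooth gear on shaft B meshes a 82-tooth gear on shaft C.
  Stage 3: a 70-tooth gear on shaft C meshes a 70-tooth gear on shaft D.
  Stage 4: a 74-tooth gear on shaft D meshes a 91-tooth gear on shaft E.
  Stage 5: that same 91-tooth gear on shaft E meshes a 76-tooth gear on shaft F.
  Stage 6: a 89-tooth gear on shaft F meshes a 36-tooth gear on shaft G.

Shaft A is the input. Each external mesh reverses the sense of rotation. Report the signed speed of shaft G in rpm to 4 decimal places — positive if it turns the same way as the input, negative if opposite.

Stage 1 [25T→45T]: ω = 2232.0000×25/45 = 1240.0000 rpm, dir flips to −; running = −1240.0000
Stage 2 [45T→82T]: ω = 1240.0000×45/82 = 680.4878 rpm, dir flips to +; running = +680.4878
Stage 3 [70T→70T]: ω = 680.4878×70/70 = 680.4878 rpm, dir flips to −; running = −680.4878
Stage 4 [74T→91T]: ω = 680.4878×74/91 = 553.3637 rpm, dir flips to +; running = +553.3637
Stage 5 [91T→76T]: ω = 553.3637×91/76 = 662.5802 rpm, dir flips to −; running = −662.5802
Stage 6 [89T→36T]: ω = 662.5802×89/36 = 1638.0456 rpm, dir flips to +; running = +1638.0456

+1638.0456 rpm (same as input, |ω| = 1638.0456 rpm)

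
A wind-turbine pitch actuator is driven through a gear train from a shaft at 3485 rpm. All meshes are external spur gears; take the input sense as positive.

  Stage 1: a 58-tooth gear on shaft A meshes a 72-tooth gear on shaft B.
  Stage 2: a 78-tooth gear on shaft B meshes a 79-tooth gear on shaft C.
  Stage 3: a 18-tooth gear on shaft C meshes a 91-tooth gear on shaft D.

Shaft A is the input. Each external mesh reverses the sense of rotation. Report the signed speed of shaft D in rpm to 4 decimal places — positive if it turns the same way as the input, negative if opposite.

Stage 1 [58T→72T]: ω = 3485.0000×58/72 = 2807.3611 rpm, dir flips to −; running = −2807.3611
Stage 2 [78T→79T]: ω = 2807.3611×78/79 = 2771.8249 rpm, dir flips to +; running = +2771.8249
Stage 3 [18T→91T]: ω = 2771.8249×18/91 = 548.2731 rpm, dir flips to −; running = −548.2731

-548.2731 rpm (opposite to input, |ω| = 548.2731 rpm)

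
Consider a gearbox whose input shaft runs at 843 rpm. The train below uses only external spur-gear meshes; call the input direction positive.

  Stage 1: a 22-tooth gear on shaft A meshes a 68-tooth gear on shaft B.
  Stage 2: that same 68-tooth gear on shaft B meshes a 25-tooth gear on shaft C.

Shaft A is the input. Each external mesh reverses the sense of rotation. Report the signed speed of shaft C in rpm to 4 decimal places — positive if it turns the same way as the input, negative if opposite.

+741.8400 rpm (same as input, |ω| = 741.8400 rpm)

Stage 1 [22T→68T]: ω = 843.0000×22/68 = 272.7353 rpm, dir flips to −; running = −272.7353
Stage 2 [68T→25T]: ω = 272.7353×68/25 = 741.8400 rpm, dir flips to +; running = +741.8400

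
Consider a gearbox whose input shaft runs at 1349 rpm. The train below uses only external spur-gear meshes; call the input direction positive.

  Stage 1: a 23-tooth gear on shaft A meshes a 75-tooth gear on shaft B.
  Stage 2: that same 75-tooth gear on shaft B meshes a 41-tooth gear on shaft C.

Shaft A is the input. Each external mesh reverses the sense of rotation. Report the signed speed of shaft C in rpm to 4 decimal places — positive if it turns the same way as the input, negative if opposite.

Stage 1 [23T→75T]: ω = 1349.0000×23/75 = 413.6933 rpm, dir flips to −; running = −413.6933
Stage 2 [75T→41T]: ω = 413.6933×75/41 = 756.7561 rpm, dir flips to +; running = +756.7561

+756.7561 rpm (same as input, |ω| = 756.7561 rpm)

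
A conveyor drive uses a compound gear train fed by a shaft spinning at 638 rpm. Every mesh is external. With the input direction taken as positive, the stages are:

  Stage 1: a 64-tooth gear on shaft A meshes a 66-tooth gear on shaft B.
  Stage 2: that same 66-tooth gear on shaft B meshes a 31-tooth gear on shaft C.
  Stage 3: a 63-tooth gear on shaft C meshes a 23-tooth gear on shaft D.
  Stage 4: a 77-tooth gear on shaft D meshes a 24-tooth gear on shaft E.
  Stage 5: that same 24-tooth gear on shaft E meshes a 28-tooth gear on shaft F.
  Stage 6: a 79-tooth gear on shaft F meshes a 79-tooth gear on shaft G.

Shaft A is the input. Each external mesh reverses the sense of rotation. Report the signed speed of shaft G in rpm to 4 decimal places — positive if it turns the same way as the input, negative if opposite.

Stage 1 [64T→66T]: ω = 638.0000×64/66 = 618.6667 rpm, dir flips to −; running = −618.6667
Stage 2 [66T→31T]: ω = 618.6667×66/31 = 1317.1613 rpm, dir flips to +; running = +1317.1613
Stage 3 [63T→23T]: ω = 1317.1613×63/23 = 3607.8766 rpm, dir flips to −; running = −3607.8766
Stage 4 [77T→24T]: ω = 3607.8766×77/24 = 11575.2707 rpm, dir flips to +; running = +11575.2707
Stage 5 [24T→28T]: ω = 11575.2707×24/28 = 9921.6606 rpm, dir flips to −; running = −9921.6606
Stage 6 [79T→79T]: ω = 9921.6606×79/79 = 9921.6606 rpm, dir flips to +; running = +9921.6606

+9921.6606 rpm (same as input, |ω| = 9921.6606 rpm)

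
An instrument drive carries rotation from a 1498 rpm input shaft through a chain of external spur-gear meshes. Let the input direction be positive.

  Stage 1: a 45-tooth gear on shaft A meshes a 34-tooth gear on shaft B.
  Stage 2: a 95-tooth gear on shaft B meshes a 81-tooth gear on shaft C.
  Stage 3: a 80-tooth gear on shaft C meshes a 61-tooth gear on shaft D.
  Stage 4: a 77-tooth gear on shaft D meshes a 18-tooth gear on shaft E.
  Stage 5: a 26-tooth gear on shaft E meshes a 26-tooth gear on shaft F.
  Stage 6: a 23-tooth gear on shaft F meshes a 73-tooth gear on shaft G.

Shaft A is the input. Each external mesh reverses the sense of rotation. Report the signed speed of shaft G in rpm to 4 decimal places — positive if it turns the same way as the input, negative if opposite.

+4110.2415 rpm (same as input, |ω| = 4110.2415 rpm)

Stage 1 [45T→34T]: ω = 1498.0000×45/34 = 1982.6471 rpm, dir flips to −; running = −1982.6471
Stage 2 [95T→81T]: ω = 1982.6471×95/81 = 2325.3268 rpm, dir flips to +; running = +2325.3268
Stage 3 [80T→61T]: ω = 2325.3268×80/61 = 3049.6089 rpm, dir flips to −; running = −3049.6089
Stage 4 [77T→18T]: ω = 3049.6089×77/18 = 13045.5492 rpm, dir flips to +; running = +13045.5492
Stage 5 [26T→26T]: ω = 13045.5492×26/26 = 13045.5492 rpm, dir flips to −; running = −13045.5492
Stage 6 [23T→73T]: ω = 13045.5492×23/73 = 4110.2415 rpm, dir flips to +; running = +4110.2415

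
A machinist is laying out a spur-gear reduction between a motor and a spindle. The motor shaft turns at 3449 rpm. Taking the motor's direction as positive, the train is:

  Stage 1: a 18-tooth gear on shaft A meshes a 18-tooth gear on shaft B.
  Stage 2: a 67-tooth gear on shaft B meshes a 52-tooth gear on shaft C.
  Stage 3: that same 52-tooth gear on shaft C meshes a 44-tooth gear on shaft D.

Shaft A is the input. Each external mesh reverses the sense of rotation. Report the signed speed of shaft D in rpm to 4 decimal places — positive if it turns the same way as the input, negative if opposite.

Stage 1 [18T→18T]: ω = 3449.0000×18/18 = 3449.0000 rpm, dir flips to −; running = −3449.0000
Stage 2 [67T→52T]: ω = 3449.0000×67/52 = 4443.9038 rpm, dir flips to +; running = +4443.9038
Stage 3 [52T→44T]: ω = 4443.9038×52/44 = 5251.8864 rpm, dir flips to −; running = −5251.8864

-5251.8864 rpm (opposite to input, |ω| = 5251.8864 rpm)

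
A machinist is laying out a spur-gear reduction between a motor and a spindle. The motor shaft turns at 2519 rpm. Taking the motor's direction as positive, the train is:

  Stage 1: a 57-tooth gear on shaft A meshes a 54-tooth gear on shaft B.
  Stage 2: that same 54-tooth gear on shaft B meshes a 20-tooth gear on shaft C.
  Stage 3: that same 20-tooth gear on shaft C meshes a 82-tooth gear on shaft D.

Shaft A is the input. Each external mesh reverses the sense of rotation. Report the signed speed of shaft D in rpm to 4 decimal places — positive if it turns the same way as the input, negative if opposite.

-1751.0122 rpm (opposite to input, |ω| = 1751.0122 rpm)

Stage 1 [57T→54T]: ω = 2519.0000×57/54 = 2658.9444 rpm, dir flips to −; running = −2658.9444
Stage 2 [54T→20T]: ω = 2658.9444×54/20 = 7179.1500 rpm, dir flips to +; running = +7179.1500
Stage 3 [20T→82T]: ω = 7179.1500×20/82 = 1751.0122 rpm, dir flips to −; running = −1751.0122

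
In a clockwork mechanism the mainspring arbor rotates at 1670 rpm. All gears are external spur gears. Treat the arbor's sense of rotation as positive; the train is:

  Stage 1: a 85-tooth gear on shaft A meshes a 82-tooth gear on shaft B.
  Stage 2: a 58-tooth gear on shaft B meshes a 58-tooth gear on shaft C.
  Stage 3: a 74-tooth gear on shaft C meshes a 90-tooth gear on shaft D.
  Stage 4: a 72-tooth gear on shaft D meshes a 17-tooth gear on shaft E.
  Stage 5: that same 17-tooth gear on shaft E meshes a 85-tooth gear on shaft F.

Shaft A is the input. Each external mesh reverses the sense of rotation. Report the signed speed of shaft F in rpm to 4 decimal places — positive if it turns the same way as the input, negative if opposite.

-1205.6585 rpm (opposite to input, |ω| = 1205.6585 rpm)

Stage 1 [85T→82T]: ω = 1670.0000×85/82 = 1731.0976 rpm, dir flips to −; running = −1731.0976
Stage 2 [58T→58T]: ω = 1731.0976×58/58 = 1731.0976 rpm, dir flips to +; running = +1731.0976
Stage 3 [74T→90T]: ω = 1731.0976×74/90 = 1423.3469 rpm, dir flips to −; running = −1423.3469
Stage 4 [72T→17T]: ω = 1423.3469×72/17 = 6028.2927 rpm, dir flips to +; running = +6028.2927
Stage 5 [17T→85T]: ω = 6028.2927×17/85 = 1205.6585 rpm, dir flips to −; running = −1205.6585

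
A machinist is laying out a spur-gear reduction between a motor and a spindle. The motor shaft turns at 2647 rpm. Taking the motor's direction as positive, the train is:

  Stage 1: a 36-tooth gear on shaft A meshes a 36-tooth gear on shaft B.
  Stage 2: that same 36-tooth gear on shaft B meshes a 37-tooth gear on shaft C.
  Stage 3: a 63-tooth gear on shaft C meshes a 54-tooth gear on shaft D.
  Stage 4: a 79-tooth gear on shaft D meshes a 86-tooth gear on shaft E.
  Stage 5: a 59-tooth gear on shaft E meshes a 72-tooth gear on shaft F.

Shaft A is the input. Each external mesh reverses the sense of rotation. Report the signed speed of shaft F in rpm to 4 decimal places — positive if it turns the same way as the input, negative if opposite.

-2261.7764 rpm (opposite to input, |ω| = 2261.7764 rpm)

Stage 1 [36T→36T]: ω = 2647.0000×36/36 = 2647.0000 rpm, dir flips to −; running = −2647.0000
Stage 2 [36T→37T]: ω = 2647.0000×36/37 = 2575.4595 rpm, dir flips to +; running = +2575.4595
Stage 3 [63T→54T]: ω = 2575.4595×63/54 = 3004.7027 rpm, dir flips to −; running = −3004.7027
Stage 4 [79T→86T]: ω = 3004.7027×79/86 = 2760.1339 rpm, dir flips to +; running = +2760.1339
Stage 5 [59T→72T]: ω = 2760.1339×59/72 = 2261.7764 rpm, dir flips to −; running = −2261.7764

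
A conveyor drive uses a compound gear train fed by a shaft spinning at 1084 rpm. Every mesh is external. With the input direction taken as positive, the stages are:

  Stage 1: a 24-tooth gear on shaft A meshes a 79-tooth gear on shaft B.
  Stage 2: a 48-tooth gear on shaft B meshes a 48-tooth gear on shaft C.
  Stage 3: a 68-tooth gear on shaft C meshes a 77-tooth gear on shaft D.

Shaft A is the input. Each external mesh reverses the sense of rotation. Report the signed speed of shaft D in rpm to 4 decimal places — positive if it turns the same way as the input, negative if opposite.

Stage 1 [24T→79T]: ω = 1084.0000×24/79 = 329.3165 rpm, dir flips to −; running = −329.3165
Stage 2 [48T→48T]: ω = 329.3165×48/48 = 329.3165 rpm, dir flips to +; running = +329.3165
Stage 3 [68T→77T]: ω = 329.3165×68/77 = 290.8249 rpm, dir flips to −; running = −290.8249

-290.8249 rpm (opposite to input, |ω| = 290.8249 rpm)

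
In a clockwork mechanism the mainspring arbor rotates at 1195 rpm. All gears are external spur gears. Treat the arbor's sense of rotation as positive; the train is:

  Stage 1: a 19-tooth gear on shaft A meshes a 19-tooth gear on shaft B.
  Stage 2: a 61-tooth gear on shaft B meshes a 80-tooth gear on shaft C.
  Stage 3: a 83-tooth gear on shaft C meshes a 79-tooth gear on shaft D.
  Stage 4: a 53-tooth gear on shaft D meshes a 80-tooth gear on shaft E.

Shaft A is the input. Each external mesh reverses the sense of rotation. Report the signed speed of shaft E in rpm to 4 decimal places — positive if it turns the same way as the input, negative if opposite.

+634.2269 rpm (same as input, |ω| = 634.2269 rpm)

Stage 1 [19T→19T]: ω = 1195.0000×19/19 = 1195.0000 rpm, dir flips to −; running = −1195.0000
Stage 2 [61T→80T]: ω = 1195.0000×61/80 = 911.1875 rpm, dir flips to +; running = +911.1875
Stage 3 [83T→79T]: ω = 911.1875×83/79 = 957.3236 rpm, dir flips to −; running = −957.3236
Stage 4 [53T→80T]: ω = 957.3236×53/80 = 634.2269 rpm, dir flips to +; running = +634.2269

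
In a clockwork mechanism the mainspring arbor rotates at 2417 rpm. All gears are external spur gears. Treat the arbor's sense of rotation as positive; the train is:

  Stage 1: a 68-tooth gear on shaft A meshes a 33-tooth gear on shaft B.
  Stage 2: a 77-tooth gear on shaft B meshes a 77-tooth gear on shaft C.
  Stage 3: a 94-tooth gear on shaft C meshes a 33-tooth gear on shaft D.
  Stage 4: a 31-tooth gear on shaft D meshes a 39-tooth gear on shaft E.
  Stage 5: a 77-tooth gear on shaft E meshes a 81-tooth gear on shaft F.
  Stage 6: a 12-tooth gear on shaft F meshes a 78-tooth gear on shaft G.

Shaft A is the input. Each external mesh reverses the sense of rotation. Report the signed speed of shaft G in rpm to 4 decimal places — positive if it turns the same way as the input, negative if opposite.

+1649.2063 rpm (same as input, |ω| = 1649.2063 rpm)

Stage 1 [68T→33T]: ω = 2417.0000×68/33 = 4980.4848 rpm, dir flips to −; running = −4980.4848
Stage 2 [77T→77T]: ω = 4980.4848×77/77 = 4980.4848 rpm, dir flips to +; running = +4980.4848
Stage 3 [94T→33T]: ω = 4980.4848×94/33 = 14186.8356 rpm, dir flips to −; running = −14186.8356
Stage 4 [31T→39T]: ω = 14186.8356×31/39 = 11276.7155 rpm, dir flips to +; running = +11276.7155
Stage 5 [77T→81T]: ω = 11276.7155×77/81 = 10719.8407 rpm, dir flips to −; running = −10719.8407
Stage 6 [12T→78T]: ω = 10719.8407×12/78 = 1649.2063 rpm, dir flips to +; running = +1649.2063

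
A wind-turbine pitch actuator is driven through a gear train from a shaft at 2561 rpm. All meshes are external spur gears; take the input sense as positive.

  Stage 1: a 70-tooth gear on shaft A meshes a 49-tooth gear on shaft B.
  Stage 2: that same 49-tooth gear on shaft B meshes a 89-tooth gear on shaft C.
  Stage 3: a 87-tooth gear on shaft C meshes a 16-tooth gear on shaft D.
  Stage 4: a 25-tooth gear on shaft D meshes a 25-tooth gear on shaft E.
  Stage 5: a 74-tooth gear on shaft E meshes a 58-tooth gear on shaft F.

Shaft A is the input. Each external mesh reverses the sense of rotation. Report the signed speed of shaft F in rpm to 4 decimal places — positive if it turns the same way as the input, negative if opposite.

-13973.9958 rpm (opposite to input, |ω| = 13973.9958 rpm)

Stage 1 [70T→49T]: ω = 2561.0000×70/49 = 3658.5714 rpm, dir flips to −; running = −3658.5714
Stage 2 [49T→89T]: ω = 3658.5714×49/89 = 2014.2697 rpm, dir flips to +; running = +2014.2697
Stage 3 [87T→16T]: ω = 2014.2697×87/16 = 10952.5913 rpm, dir flips to −; running = −10952.5913
Stage 4 [25T→25T]: ω = 10952.5913×25/25 = 10952.5913 rpm, dir flips to +; running = +10952.5913
Stage 5 [74T→58T]: ω = 10952.5913×74/58 = 13973.9958 rpm, dir flips to −; running = −13973.9958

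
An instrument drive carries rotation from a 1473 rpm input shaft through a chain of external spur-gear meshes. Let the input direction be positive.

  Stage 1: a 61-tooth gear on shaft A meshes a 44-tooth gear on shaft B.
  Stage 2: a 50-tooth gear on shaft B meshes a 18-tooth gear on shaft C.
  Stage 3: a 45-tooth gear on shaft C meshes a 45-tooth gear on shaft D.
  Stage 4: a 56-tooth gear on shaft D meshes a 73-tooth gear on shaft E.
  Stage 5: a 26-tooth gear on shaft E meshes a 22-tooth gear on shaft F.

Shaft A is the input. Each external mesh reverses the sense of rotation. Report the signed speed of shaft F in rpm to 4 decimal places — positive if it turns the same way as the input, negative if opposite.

-5142.7243 rpm (opposite to input, |ω| = 5142.7243 rpm)

Stage 1 [61T→44T]: ω = 1473.0000×61/44 = 2042.1136 rpm, dir flips to −; running = −2042.1136
Stage 2 [50T→18T]: ω = 2042.1136×50/18 = 5672.5379 rpm, dir flips to +; running = +5672.5379
Stage 3 [45T→45T]: ω = 5672.5379×45/45 = 5672.5379 rpm, dir flips to −; running = −5672.5379
Stage 4 [56T→73T]: ω = 5672.5379×56/73 = 4351.5359 rpm, dir flips to +; running = +4351.5359
Stage 5 [26T→22T]: ω = 4351.5359×26/22 = 5142.7243 rpm, dir flips to −; running = −5142.7243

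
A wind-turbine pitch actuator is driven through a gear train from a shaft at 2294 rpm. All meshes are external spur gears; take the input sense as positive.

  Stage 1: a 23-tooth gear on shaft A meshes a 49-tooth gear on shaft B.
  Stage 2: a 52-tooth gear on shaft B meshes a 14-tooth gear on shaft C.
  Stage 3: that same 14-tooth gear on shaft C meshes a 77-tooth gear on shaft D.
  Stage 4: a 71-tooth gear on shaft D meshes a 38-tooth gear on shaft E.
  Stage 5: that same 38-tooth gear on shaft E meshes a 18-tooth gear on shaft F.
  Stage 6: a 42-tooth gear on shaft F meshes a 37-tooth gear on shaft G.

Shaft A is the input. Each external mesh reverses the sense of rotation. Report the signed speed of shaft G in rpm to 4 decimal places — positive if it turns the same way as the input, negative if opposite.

+3255.9011 rpm (same as input, |ω| = 3255.9011 rpm)

Stage 1 [23T→49T]: ω = 2294.0000×23/49 = 1076.7755 rpm, dir flips to −; running = −1076.7755
Stage 2 [52T→14T]: ω = 1076.7755×52/14 = 3999.4519 rpm, dir flips to +; running = +3999.4519
Stage 3 [14T→77T]: ω = 3999.4519×14/77 = 727.1731 rpm, dir flips to −; running = −727.1731
Stage 4 [71T→38T]: ω = 727.1731×71/38 = 1358.6655 rpm, dir flips to +; running = +1358.6655
Stage 5 [38T→18T]: ω = 1358.6655×38/18 = 2868.2938 rpm, dir flips to −; running = −2868.2938
Stage 6 [42T→37T]: ω = 2868.2938×42/37 = 3255.9011 rpm, dir flips to +; running = +3255.9011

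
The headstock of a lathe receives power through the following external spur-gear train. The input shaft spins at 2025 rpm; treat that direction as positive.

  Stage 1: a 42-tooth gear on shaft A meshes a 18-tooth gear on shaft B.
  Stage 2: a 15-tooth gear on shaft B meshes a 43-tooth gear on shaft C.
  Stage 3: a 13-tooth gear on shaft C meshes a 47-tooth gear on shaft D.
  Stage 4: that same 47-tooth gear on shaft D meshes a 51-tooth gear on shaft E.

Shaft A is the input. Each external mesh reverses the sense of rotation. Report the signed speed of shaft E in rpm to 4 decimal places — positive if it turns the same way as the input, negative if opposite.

Stage 1 [42T→18T]: ω = 2025.0000×42/18 = 4725.0000 rpm, dir flips to −; running = −4725.0000
Stage 2 [15T→43T]: ω = 4725.0000×15/43 = 1648.2558 rpm, dir flips to +; running = +1648.2558
Stage 3 [13T→47T]: ω = 1648.2558×13/47 = 455.9005 rpm, dir flips to −; running = −455.9005
Stage 4 [47T→51T]: ω = 455.9005×47/51 = 420.1436 rpm, dir flips to +; running = +420.1436

+420.1436 rpm (same as input, |ω| = 420.1436 rpm)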